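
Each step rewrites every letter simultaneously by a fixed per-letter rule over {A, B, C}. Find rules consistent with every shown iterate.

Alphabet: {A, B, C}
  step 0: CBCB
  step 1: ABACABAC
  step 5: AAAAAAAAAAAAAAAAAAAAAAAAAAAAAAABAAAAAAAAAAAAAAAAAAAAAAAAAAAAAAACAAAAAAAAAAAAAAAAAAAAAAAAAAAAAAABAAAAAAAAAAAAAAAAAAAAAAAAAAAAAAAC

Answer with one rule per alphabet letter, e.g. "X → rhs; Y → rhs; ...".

  step 0 ⇒ step 1: CBCB ⇒ AB·AC·AB·AC
    B ↦ AC
    C ↦ AB
    A ↦ AA  (constrained at step 1)

A->AA, B->AC, C->AB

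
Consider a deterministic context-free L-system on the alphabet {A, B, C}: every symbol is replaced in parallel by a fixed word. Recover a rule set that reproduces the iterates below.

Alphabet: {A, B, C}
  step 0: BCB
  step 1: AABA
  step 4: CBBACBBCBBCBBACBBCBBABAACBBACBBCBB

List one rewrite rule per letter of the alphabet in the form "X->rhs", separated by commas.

A->CBB, B->A, C->AB

  step 0 ⇒ step 1: BCB ⇒ A·AB·A
    B ↦ A
    C ↦ AB
    A ↦ CBB  (constrained at step 1)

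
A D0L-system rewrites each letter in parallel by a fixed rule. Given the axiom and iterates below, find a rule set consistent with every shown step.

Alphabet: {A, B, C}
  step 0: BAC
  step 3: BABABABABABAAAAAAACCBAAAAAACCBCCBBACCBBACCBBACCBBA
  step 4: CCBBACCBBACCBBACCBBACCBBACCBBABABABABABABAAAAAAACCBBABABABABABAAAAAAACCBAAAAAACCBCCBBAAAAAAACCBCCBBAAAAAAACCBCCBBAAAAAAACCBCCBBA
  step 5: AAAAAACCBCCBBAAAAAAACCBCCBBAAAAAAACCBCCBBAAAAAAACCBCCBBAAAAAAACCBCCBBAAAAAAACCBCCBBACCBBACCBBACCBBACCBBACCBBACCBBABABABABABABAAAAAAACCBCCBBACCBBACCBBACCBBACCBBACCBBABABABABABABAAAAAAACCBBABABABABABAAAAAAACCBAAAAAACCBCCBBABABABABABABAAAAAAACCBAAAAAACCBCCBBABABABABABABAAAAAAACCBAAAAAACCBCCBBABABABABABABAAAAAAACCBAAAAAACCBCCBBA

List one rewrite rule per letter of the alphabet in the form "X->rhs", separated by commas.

  step 4 ⇒ step 5: CCBBACCBBACCBBACCBBACCBBACCBBABABABABABABAAAAAAACCBBABABABABABAAAAAAACCBAAAAAACCBCCBBAAAAAAACCBCCBBAAAAAAACCBCCBBAAAAAAACCBCCBBA ⇒ AAA·AAA·CCB·CCB·BA·AAA·AAA·CCB·CCB·BA·AAA·AAA·CCB·CCB·BA·AAA·AAA·CCB·CCB·BA·AAA·AAA·CCB·CCB·BA·AAA·AAA·CCB·CCB·BA·CCB·BA·CCB·BA·CCB·BA·CCB·BA·CCB·BA·CCB·BA·BA·BA·BA·BA·BA·BA·AAA·AAA·CCB·CCB·BA·CCB·BA·CCB·BA·CCB·BA·CCB·BA·CCB·BA·BA·BA·BA·BA·BA·BA·AAA·AAA·CCB·BA·BA·BA·BA·BA·BA·AAA·AAA·CCB·AAA·AAA·CCB·CCB·BA·BA·BA·BA·BA·BA·BA·AAA·AAA·CCB·AAA·AAA·CCB·CCB·BA·BA·BA·BA·BA·BA·BA·AAA·AAA·CCB·AAA·AAA·CCB·CCB·BA·BA·BA·BA·BA·BA·BA·AAA·AAA·CCB·AAA·AAA·CCB·CCB·BA
    A ↦ BA
    B ↦ CCB
    C ↦ AAA

A->BA, B->CCB, C->AAA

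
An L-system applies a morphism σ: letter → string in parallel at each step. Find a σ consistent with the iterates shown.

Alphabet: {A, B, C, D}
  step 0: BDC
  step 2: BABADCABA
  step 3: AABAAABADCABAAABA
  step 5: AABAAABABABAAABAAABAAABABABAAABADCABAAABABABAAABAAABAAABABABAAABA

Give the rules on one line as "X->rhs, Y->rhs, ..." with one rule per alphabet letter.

  step 2 ⇒ step 3: BABADCABA ⇒ AA·BA·AA·BA·DC·A·BA·AA·BA
    A ↦ BA
    B ↦ AA
    C ↦ A
    D ↦ DC

A->BA, B->AA, C->A, D->DC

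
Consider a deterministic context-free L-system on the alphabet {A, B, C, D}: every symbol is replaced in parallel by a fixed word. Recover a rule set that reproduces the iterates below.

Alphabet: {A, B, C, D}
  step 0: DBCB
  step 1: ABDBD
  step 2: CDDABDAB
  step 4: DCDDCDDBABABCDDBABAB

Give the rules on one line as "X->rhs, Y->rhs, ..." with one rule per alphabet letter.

A->CD, B->D, C->B, D->AB

  step 1 ⇒ step 2: ABDBD ⇒ CD·D·AB·D·AB
    A ↦ CD
    B ↦ D
    D ↦ AB
  step 0 ⇒ step 1: DBCB ⇒ AB·D·B·D
    C ↦ B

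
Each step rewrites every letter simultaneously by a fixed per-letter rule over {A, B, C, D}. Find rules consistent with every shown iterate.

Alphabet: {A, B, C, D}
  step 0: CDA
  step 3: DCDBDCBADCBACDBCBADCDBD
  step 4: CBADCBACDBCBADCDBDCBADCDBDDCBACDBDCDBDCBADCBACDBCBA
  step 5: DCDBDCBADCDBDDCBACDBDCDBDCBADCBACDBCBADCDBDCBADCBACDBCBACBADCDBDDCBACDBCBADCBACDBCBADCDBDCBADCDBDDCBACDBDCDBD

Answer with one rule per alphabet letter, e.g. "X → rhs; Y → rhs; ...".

  step 4 ⇒ step 5: CBADCBACDBCBADCDBDCBADCDBDDCBACDBDCDBDCBADCBACDBCBA ⇒ D·CDB·D·CBA·D·CDB·D·D·CBA·CDB·D·CDB·D·CBA·D·CBA·CDB·CBA·D·CDB·D·CBA·D·CBA·CDB·CBA·CBA·D·CDB·D·D·CBA·CDB·CBA·D·CBA·CDB·CBA·D·CDB·D·CBA·D·CDB·D·D·CBA·CDB·D·CDB·D
    A ↦ D
    B ↦ CDB
    C ↦ D
    D ↦ CBA

A->D, B->CDB, C->D, D->CBA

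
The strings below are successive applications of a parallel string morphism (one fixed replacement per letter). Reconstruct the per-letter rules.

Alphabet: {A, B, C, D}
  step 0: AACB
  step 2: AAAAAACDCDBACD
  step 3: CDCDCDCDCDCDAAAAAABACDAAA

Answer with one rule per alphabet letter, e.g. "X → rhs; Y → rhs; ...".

  step 2 ⇒ step 3: AAAAAACDCDBACD ⇒ CD·CD·CD·CD·CD·CD·AA·A·AA·A·BA·CD·AA·A
    A ↦ CD
    B ↦ BA
    C ↦ AA
    D ↦ A

A->CD, B->BA, C->AA, D->A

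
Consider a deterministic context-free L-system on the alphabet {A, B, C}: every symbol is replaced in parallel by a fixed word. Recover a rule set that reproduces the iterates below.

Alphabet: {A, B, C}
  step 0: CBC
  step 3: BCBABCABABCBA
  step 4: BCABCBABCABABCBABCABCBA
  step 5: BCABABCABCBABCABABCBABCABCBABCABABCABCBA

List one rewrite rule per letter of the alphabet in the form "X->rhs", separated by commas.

  step 4 ⇒ step 5: BCABCBABCABABCBABCABCBA ⇒ BC·A·BA·BC·A·BC·BA·BC·A·BA·BC·BA·BC·A·BC·BA·BC·A·BA·BC·A·BC·BA
    A ↦ BA
    B ↦ BC
    C ↦ A

A->BA, B->BC, C->A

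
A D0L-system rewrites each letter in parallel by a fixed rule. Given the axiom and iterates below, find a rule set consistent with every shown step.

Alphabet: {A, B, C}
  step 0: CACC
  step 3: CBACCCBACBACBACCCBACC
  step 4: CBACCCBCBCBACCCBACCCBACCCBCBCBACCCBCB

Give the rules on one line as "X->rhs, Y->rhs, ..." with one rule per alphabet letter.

  step 3 ⇒ step 4: CBACCCBACBACBACCCBACC ⇒ CB·A·CC·CB·CB·CB·A·CC·CB·A·CC·CB·A·CC·CB·CB·CB·A·CC·CB·CB
    A ↦ CC
    B ↦ A
    C ↦ CB

A->CC, B->A, C->CB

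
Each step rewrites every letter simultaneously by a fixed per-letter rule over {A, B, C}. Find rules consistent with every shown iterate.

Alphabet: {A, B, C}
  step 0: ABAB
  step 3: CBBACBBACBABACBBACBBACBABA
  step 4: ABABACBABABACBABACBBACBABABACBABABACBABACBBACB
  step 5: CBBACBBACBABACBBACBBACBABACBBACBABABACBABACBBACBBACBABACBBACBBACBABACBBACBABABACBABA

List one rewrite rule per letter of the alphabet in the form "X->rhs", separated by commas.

A->CB, B->BA, C->A

  step 4 ⇒ step 5: ABABACBABABACBABACBBACBABABACBABABACBABACBBACB ⇒ CB·BA·CB·BA·CB·A·BA·CB·BA·CB·BA·CB·A·BA·CB·BA·CB·A·BA·BA·CB·A·BA·CB·BA·CB·BA·CB·A·BA·CB·BA·CB·BA·CB·A·BA·CB·BA·CB·A·BA·BA·CB·A·BA
    A ↦ CB
    B ↦ BA
    C ↦ A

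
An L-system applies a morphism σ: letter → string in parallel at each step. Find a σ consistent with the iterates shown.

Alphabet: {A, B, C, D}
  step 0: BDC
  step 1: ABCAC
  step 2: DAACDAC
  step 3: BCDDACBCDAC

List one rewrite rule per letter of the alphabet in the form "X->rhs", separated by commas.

  step 2 ⇒ step 3: DAACDAC ⇒ BC·D·D·AC·BC·D·AC
    A ↦ D
    C ↦ AC
    D ↦ BC
  step 0 ⇒ step 1: BDC ⇒ A·BC·AC
    B ↦ A

A->D, B->A, C->AC, D->BC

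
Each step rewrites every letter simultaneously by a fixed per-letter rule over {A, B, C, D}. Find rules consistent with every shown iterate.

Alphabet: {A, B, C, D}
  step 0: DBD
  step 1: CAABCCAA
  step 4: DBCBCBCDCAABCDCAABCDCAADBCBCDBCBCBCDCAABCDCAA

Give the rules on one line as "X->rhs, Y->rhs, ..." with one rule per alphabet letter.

  step 0 ⇒ step 1: DBD ⇒ CAA·BC·CAA
    B ↦ BC
    D ↦ CAA
    A ↦ BC  (constrained at step 1)
    C ↦ D  (constrained at step 1)

A->BC, B->BC, C->D, D->CAA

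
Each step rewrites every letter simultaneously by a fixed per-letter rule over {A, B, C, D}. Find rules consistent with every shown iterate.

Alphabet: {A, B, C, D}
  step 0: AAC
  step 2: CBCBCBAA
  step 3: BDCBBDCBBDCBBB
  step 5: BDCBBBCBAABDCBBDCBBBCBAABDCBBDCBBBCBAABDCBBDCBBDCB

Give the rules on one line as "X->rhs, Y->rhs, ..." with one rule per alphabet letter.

A->B, B->CB, C->BD, D->AA

  step 2 ⇒ step 3: CBCBCBAA ⇒ BD·CB·BD·CB·BD·CB·B·B
    A ↦ B
    B ↦ CB
    C ↦ BD
    D ↦ AA  (constrained at step 3)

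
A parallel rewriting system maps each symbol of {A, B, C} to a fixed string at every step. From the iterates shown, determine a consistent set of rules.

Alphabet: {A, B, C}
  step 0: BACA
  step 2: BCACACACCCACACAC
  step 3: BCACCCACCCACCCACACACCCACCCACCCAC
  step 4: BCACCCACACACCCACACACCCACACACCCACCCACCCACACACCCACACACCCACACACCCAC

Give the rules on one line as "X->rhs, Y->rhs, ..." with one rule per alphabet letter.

  step 3 ⇒ step 4: BCACCCACCCACCCACACACCCACCCACCCAC ⇒ BC·AC·CC·AC·AC·AC·CC·AC·AC·AC·CC·AC·AC·AC·CC·AC·CC·AC·CC·AC·AC·AC·CC·AC·AC·AC·CC·AC·AC·AC·CC·AC
    A ↦ CC
    B ↦ BC
    C ↦ AC

A->CC, B->BC, C->AC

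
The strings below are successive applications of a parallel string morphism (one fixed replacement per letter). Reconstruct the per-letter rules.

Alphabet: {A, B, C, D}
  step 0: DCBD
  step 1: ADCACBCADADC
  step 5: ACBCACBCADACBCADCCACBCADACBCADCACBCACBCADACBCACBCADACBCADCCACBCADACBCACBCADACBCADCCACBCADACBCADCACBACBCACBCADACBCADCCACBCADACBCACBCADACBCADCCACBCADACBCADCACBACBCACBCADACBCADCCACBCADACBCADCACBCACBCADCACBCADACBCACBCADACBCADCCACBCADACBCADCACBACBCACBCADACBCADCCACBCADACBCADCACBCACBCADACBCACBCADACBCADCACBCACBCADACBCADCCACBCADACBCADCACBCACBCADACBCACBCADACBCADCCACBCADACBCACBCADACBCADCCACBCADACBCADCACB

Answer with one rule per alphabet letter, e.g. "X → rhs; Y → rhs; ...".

  step 0 ⇒ step 1: DCBD ⇒ ADC·ACB·CAD·ADC
    B ↦ CAD
    C ↦ ACB
    D ↦ ADC
    A ↦ C  (constrained at step 1)

A->C, B->CAD, C->ACB, D->ADC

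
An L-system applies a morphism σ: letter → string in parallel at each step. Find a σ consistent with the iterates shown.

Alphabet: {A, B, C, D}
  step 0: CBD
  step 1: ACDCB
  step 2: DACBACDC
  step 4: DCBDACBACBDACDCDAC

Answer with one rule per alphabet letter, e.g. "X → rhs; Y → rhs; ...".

  step 1 ⇒ step 2: ACDCB ⇒ D·AC·B·AC·DC
    A ↦ D
    B ↦ DC
    C ↦ AC
    D ↦ B

A->D, B->DC, C->AC, D->B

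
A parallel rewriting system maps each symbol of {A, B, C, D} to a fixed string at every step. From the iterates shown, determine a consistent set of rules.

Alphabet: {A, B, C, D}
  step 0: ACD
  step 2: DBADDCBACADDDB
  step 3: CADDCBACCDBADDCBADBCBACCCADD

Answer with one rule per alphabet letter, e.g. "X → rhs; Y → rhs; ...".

  step 2 ⇒ step 3: DBADDCBACADDDB ⇒ C·ADD·CBA·C·C·DB·ADD·CBA·DB·CBA·C·C·C·ADD
    A ↦ CBA
    B ↦ ADD
    C ↦ DB
    D ↦ C

A->CBA, B->ADD, C->DB, D->C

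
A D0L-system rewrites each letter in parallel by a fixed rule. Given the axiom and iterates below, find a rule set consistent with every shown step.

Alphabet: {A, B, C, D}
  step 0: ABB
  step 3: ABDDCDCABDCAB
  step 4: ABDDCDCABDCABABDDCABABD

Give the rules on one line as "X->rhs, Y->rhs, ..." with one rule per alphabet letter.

A->AB, B->D, C->AB, D->DC

  step 3 ⇒ step 4: ABDDCDCABDCAB ⇒ AB·D·DC·DC·AB·DC·AB·AB·D·DC·AB·AB·D
    A ↦ AB
    B ↦ D
    C ↦ AB
    D ↦ DC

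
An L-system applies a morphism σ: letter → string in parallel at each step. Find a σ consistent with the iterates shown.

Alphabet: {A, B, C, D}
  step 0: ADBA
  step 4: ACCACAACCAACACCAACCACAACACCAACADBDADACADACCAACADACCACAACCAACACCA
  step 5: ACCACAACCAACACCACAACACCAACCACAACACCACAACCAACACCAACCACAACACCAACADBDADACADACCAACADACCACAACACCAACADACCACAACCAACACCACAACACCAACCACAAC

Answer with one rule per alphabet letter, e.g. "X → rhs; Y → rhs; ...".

  step 4 ⇒ step 5: ACCACAACCAACACCAACCACAACACCAACADBDADACADACCAACADACCACAACCAACACCA ⇒ AC·CA·CA·AC·CA·AC·AC·CA·CA·AC·AC·CA·AC·CA·CA·AC·AC·CA·CA·AC·CA·AC·AC·CA·AC·CA·CA·AC·AC·CA·AC·AD·BD·AD·AC·AD·AC·CA·AC·AD·AC·CA·CA·AC·AC·CA·AC·AD·AC·CA·CA·AC·CA·AC·AC·CA·CA·AC·AC·CA·AC·CA·CA·AC
    A ↦ AC
    B ↦ BD
    C ↦ CA
    D ↦ AD

A->AC, B->BD, C->CA, D->AD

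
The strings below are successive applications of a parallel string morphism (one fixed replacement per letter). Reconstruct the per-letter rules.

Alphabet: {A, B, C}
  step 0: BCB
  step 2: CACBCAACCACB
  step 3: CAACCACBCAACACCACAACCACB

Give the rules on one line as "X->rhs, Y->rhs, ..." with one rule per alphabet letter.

A->AC, B->CB, C->CA

  step 2 ⇒ step 3: CACBCAACCACB ⇒ CA·AC·CA·CB·CA·AC·AC·CA·CA·AC·CA·CB
    A ↦ AC
    B ↦ CB
    C ↦ CA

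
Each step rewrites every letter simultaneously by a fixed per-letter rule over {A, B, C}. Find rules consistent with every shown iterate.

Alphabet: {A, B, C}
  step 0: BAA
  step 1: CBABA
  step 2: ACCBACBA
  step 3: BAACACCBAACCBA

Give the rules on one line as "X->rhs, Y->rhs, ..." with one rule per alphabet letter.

  step 2 ⇒ step 3: ACCBACBA ⇒ BA·AC·AC·C·BA·AC·C·BA
    A ↦ BA
    B ↦ C
    C ↦ AC

A->BA, B->C, C->AC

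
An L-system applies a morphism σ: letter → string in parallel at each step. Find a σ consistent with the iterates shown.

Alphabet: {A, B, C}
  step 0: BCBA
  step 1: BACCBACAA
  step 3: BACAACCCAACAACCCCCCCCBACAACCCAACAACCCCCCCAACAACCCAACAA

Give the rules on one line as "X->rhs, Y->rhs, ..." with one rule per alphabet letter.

A->CAA, B->BA, C->CC

  step 0 ⇒ step 1: BCBA ⇒ BA·CC·BA·CAA
    A ↦ CAA
    B ↦ BA
    C ↦ CC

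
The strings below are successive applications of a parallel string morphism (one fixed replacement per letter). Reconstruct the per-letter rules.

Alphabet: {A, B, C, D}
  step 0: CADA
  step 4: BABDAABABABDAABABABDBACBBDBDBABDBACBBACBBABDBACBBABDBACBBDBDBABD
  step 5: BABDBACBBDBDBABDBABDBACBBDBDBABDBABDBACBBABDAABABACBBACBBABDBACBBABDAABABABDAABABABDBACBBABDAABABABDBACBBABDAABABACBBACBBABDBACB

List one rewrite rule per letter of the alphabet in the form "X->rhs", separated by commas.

A->BD, B->BA, C->AA, D->CB

  step 4 ⇒ step 5: BABDAABABABDAABABABDBACBBDBDBABDBACBBACBBABDBACBBABDBACBBDBDBABD ⇒ BA·BD·BA·CB·BD·BD·BA·BD·BA·BD·BA·CB·BD·BD·BA·BD·BA·BD·BA·CB·BA·BD·AA·BA·BA·CB·BA·CB·BA·BD·BA·CB·BA·BD·AA·BA·BA·BD·AA·BA·BA·BD·BA·CB·BA·BD·AA·BA·BA·BD·BA·CB·BA·BD·AA·BA·BA·CB·BA·CB·BA·BD·BA·CB
    A ↦ BD
    B ↦ BA
    C ↦ AA
    D ↦ CB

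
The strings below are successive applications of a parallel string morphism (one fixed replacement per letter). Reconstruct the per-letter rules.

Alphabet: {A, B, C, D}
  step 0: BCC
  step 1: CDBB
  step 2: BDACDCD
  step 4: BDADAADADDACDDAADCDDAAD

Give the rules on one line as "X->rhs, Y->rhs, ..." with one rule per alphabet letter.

A->AD, B->CD, C->B, D->DA

  step 1 ⇒ step 2: CDBB ⇒ B·DA·CD·CD
    B ↦ CD
    C ↦ B
    D ↦ DA
    A ↦ AD  (constrained at step 2)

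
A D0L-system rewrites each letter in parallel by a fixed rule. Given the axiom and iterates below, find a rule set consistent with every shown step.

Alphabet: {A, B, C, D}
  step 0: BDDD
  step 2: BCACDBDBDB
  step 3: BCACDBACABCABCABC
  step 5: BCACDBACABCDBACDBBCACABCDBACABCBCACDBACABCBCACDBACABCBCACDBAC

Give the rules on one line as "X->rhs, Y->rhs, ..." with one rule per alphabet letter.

  step 2 ⇒ step 3: BCACDBDBDB ⇒ BC·AC·DB·AC·A·BC·A·BC·A·BC
    A ↦ DB
    B ↦ BC
    C ↦ AC
    D ↦ A

A->DB, B->BC, C->AC, D->A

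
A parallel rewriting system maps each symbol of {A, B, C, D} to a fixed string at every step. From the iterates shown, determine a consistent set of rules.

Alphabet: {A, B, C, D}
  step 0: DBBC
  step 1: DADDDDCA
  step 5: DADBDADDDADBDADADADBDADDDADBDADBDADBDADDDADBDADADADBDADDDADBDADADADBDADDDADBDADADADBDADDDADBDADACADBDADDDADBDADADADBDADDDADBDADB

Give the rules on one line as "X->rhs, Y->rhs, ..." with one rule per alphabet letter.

  step 0 ⇒ step 1: DBBC ⇒ DA·DD·DD·CA
    B ↦ DD
    C ↦ CA
    D ↦ DA
    A ↦ DB  (constrained at step 1)

A->DB, B->DD, C->CA, D->DA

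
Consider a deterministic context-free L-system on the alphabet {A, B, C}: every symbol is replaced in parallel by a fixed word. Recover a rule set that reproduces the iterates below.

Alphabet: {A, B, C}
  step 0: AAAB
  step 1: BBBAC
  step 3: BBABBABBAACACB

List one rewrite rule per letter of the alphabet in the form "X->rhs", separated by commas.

  step 0 ⇒ step 1: AAAB ⇒ B·B·B·AC
    A ↦ B
    B ↦ AC
    C ↦ BA  (constrained at step 1)

A->B, B->AC, C->BA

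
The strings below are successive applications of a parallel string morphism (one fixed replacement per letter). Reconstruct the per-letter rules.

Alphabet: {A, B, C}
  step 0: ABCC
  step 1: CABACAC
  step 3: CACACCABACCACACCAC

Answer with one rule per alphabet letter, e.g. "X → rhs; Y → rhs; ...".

A->C, B->AB, C->AC

  step 0 ⇒ step 1: ABCC ⇒ C·AB·AC·AC
    A ↦ C
    B ↦ AB
    C ↦ AC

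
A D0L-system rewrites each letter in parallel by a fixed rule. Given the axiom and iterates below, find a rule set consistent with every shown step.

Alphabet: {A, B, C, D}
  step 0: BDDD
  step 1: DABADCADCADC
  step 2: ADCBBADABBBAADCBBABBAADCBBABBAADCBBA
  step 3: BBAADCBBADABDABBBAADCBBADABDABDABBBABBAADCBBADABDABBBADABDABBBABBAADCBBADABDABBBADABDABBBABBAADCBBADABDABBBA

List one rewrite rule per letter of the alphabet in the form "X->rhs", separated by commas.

A->BBA, B->DAB, C->BBA, D->ADC

  step 2 ⇒ step 3: ADCBBADABBBAADCBBABBAADCBBABBAADCBBA ⇒ BBA·ADC·BBA·DAB·DAB·BBA·ADC·BBA·DAB·DAB·DAB·BBA·BBA·ADC·BBA·DAB·DAB·BBA·DAB·DAB·BBA·BBA·ADC·BBA·DAB·DAB·BBA·DAB·DAB·BBA·BBA·ADC·BBA·DAB·DAB·BBA
    A ↦ BBA
    B ↦ DAB
    C ↦ BBA
    D ↦ ADC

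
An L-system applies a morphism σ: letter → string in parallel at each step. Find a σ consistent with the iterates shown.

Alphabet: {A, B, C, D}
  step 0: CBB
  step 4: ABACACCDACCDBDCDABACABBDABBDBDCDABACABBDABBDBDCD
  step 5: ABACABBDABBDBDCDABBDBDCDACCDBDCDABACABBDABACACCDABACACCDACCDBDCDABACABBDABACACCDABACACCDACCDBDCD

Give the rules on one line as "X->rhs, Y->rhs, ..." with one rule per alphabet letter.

A->AB, B->AC, C->BD, D->CD

  step 4 ⇒ step 5: ABACACCDACCDBDCDABACABBDABBDBDCDABACABBDABBDBDCD ⇒ AB·AC·AB·BD·AB·BD·BD·CD·AB·BD·BD·CD·AC·CD·BD·CD·AB·AC·AB·BD·AB·AC·AC·CD·AB·AC·AC·CD·AC·CD·BD·CD·AB·AC·AB·BD·AB·AC·AC·CD·AB·AC·AC·CD·AC·CD·BD·CD
    A ↦ AB
    B ↦ AC
    C ↦ BD
    D ↦ CD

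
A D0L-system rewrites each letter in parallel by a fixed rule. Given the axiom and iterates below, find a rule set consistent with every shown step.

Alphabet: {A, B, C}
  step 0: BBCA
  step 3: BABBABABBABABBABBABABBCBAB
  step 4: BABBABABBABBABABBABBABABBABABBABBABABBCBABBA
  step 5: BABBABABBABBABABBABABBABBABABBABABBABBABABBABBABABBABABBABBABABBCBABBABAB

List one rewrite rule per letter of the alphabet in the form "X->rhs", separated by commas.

  step 4 ⇒ step 5: BABBABABBABBABABBABBABABBABABBABBABABBCBABBA ⇒ BA·B·BA·BA·B·BA·B·BA·BA·B·BA·BA·B·BA·B·BA·BA·B·BA·BA·B·BA·B·BA·BA·B·BA·B·BA·BA·B·BA·BA·B·BA·B·BA·BA·BBC·BA·B·BA·BA·B
    A ↦ B
    B ↦ BA
    C ↦ BBC

A->B, B->BA, C->BBC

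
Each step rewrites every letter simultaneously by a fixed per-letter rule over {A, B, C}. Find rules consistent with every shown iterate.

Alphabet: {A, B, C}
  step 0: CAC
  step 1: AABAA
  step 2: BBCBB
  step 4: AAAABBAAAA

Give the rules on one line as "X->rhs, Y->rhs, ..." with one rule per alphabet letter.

A->B, B->C, C->AA

  step 1 ⇒ step 2: AABAA ⇒ B·B·C·B·B
    A ↦ B
    B ↦ C
  step 0 ⇒ step 1: CAC ⇒ AA·B·AA
    C ↦ AA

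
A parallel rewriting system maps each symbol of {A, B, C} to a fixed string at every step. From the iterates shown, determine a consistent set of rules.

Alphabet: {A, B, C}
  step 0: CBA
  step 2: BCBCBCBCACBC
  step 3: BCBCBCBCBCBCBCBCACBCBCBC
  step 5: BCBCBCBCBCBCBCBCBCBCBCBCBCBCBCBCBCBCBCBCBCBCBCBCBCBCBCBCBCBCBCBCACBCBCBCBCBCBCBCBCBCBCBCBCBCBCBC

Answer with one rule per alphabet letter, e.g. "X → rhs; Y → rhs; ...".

A->AC, B->BC, C->BC

  step 2 ⇒ step 3: BCBCBCBCACBC ⇒ BC·BC·BC·BC·BC·BC·BC·BC·AC·BC·BC·BC
    A ↦ AC
    B ↦ BC
    C ↦ BC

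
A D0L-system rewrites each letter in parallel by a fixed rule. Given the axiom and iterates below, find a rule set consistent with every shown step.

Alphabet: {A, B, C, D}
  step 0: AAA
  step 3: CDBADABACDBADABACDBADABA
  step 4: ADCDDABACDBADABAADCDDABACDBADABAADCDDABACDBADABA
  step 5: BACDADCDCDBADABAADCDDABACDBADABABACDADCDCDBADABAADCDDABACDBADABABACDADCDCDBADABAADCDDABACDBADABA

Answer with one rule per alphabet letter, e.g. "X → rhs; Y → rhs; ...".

  step 4 ⇒ step 5: ADCDDABACDBADABAADCDDABACDBADABAADCDDABACDBADABA ⇒ BA·CD·AD·CD·CD·BA·DA·BA·AD·CD·DA·BA·CD·BA·DA·BA·BA·CD·AD·CD·CD·BA·DA·BA·AD·CD·DA·BA·CD·BA·DA·BA·BA·CD·AD·CD·CD·BA·DA·BA·AD·CD·DA·BA·CD·BA·DA·BA
    A ↦ BA
    B ↦ DA
    C ↦ AD
    D ↦ CD

A->BA, B->DA, C->AD, D->CD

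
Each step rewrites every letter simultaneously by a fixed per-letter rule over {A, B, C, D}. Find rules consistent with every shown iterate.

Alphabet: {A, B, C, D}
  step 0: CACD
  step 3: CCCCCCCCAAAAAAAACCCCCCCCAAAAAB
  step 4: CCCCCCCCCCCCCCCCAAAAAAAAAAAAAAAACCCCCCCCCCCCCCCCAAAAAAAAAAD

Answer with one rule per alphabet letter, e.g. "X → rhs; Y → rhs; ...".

  step 3 ⇒ step 4: CCCCCCCCAAAAAAAACCCCCCCCAAAAAB ⇒ CC·CC·CC·CC·CC·CC·CC·CC·AA·AA·AA·AA·AA·AA·AA·AA·CC·CC·CC·CC·CC·CC·CC·CC·AA·AA·AA·AA·AA·D
    A ↦ AA
    B ↦ D
    C ↦ CC
    D ↦ AB  (constrained at step 0)

A->AA, B->D, C->CC, D->AB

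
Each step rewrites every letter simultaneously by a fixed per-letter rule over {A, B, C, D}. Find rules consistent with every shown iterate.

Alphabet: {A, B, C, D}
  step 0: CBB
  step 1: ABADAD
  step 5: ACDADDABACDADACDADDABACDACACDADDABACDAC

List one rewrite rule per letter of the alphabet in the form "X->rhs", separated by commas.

  step 0 ⇒ step 1: CBB ⇒ AB·AD·AD
    B ↦ AD
    C ↦ AB
    A ↦ D  (constrained at step 1)
    D ↦ AC  (constrained at step 1)

A->D, B->AD, C->AB, D->AC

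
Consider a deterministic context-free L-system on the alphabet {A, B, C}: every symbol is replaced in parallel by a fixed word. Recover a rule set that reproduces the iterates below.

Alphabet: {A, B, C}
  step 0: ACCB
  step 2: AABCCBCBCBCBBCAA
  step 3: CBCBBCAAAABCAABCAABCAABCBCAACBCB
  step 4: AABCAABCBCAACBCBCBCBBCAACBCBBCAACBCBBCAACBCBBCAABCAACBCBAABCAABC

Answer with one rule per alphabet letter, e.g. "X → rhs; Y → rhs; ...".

A->CB, B->BC, C->AA

  step 3 ⇒ step 4: CBCBBCAAAABCAABCAABCAABCBCAACBCB ⇒ AA·BC·AA·BC·BC·AA·CB·CB·CB·CB·BC·AA·CB·CB·BC·AA·CB·CB·BC·AA·CB·CB·BC·AA·BC·AA·CB·CB·AA·BC·AA·BC
    A ↦ CB
    B ↦ BC
    C ↦ AA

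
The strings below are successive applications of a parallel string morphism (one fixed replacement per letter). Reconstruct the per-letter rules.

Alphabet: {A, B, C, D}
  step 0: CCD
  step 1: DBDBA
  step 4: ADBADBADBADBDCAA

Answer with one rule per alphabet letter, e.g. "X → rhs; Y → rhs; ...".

  step 0 ⇒ step 1: CCD ⇒ DB·DB·A
    C ↦ DB
    D ↦ A
    A ↦ DC  (constrained at step 1)
    B ↦ A  (constrained at step 1)

A->DC, B->A, C->DB, D->A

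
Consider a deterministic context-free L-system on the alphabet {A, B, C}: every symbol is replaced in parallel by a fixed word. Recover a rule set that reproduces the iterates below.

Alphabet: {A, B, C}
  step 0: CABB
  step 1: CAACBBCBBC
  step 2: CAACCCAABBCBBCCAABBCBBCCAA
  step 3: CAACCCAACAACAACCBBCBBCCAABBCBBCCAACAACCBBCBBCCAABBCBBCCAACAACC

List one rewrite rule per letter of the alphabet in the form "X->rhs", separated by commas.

A->C, B->BBC, C->CAA

  step 2 ⇒ step 3: CAACCCAABBCBBCCAABBCBBCCAA ⇒ CAA·C·C·CAA·CAA·CAA·C·C·BBC·BBC·CAA·BBC·BBC·CAA·CAA·C·C·BBC·BBC·CAA·BBC·BBC·CAA·CAA·C·C
    A ↦ C
    B ↦ BBC
    C ↦ CAA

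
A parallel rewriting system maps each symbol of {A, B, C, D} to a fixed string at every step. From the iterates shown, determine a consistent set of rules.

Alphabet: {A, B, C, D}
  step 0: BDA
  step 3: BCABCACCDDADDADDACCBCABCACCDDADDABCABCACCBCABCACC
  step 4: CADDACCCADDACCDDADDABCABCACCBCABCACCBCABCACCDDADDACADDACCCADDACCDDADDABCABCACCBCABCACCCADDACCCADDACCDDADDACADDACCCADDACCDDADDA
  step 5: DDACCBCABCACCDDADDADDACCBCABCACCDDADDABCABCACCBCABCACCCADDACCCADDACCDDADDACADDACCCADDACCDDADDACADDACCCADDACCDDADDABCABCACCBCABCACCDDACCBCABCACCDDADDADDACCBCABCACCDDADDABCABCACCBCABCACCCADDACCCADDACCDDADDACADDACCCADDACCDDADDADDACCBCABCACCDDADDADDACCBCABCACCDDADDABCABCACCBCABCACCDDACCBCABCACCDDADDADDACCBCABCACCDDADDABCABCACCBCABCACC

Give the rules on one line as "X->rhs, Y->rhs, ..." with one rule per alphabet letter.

  step 4 ⇒ step 5: CADDACCCADDACCDDADDABCABCACCBCABCACCBCABCACCDDADDACADDACCCADDACCDDADDABCABCACCBCABCACCCADDACCCADDACCDDADDACADDACCCADDACCDDADDA ⇒ DDA·CC·BCA·BCA·CC·DDA·DDA·DDA·CC·BCA·BCA·CC·DDA·DDA·BCA·BCA·CC·BCA·BCA·CC·CA·DDA·CC·CA·DDA·CC·DDA·DDA·CA·DDA·CC·CA·DDA·CC·DDA·DDA·CA·DDA·CC·CA·DDA·CC·DDA·DDA·BCA·BCA·CC·BCA·BCA·CC·DDA·CC·BCA·BCA·CC·DDA·DDA·DDA·CC·BCA·BCA·CC·DDA·DDA·BCA·BCA·CC·BCA·BCA·CC·CA·DDA·CC·CA·DDA·CC·DDA·DDA·CA·DDA·CC·CA·DDA·CC·DDA·DDA·DDA·CC·BCA·BCA·CC·DDA·DDA·DDA·CC·BCA·BCA·CC·DDA·DDA·BCA·BCA·CC·BCA·BCA·CC·DDA·CC·BCA·BCA·CC·DDA·DDA·DDA·CC·BCA·BCA·CC·DDA·DDA·BCA·BCA·CC·BCA·BCA·CC
    A ↦ CC
    B ↦ CA
    C ↦ DDA
    D ↦ BCA

A->CC, B->CA, C->DDA, D->BCA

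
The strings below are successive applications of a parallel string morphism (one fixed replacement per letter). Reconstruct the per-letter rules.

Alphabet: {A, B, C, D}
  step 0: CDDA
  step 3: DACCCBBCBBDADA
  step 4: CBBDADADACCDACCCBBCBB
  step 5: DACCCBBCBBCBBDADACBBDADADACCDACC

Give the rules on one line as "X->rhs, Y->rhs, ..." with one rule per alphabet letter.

A->BB, B->C, C->DA, D->C

  step 4 ⇒ step 5: CBBDADADACCDACCCBBCBB ⇒ DA·C·C·C·BB·C·BB·C·BB·DA·DA·C·BB·DA·DA·DA·C·C·DA·C·C
    A ↦ BB
    B ↦ C
    C ↦ DA
    D ↦ C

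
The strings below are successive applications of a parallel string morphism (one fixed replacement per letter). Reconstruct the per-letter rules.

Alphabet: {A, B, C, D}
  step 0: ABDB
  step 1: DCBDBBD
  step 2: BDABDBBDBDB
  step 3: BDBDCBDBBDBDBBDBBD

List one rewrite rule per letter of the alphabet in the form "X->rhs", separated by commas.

A->DC, B->BD, C->DA, D->B

  step 2 ⇒ step 3: BDABDBBDBDB ⇒ BD·B·DC·BD·B·BD·BD·B·BD·B·BD
    A ↦ DC
    B ↦ BD
    D ↦ B
  step 1 ⇒ step 2: DCBDBBD ⇒ B·DA·BD·B·BD·BD·B
    C ↦ DA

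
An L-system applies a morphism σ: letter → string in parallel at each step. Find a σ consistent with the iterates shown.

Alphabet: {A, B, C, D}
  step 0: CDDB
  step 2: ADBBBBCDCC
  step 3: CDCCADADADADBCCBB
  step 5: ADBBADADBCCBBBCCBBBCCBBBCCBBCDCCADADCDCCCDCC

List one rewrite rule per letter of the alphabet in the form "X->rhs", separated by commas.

A->CD, B->AD, C->B, D->CC

  step 2 ⇒ step 3: ADBBBBCDCC ⇒ CD·CC·AD·AD·AD·AD·B·CC·B·B
    A ↦ CD
    B ↦ AD
    C ↦ B
    D ↦ CC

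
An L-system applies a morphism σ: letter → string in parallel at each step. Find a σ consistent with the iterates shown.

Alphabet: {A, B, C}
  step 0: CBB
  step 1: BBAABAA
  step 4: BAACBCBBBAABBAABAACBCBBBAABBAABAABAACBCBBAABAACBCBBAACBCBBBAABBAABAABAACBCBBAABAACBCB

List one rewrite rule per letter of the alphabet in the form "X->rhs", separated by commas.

  step 0 ⇒ step 1: CBB ⇒ B·BAA·BAA
    B ↦ BAA
    C ↦ B
    A ↦ CB  (constrained at step 1)

A->CB, B->BAA, C->B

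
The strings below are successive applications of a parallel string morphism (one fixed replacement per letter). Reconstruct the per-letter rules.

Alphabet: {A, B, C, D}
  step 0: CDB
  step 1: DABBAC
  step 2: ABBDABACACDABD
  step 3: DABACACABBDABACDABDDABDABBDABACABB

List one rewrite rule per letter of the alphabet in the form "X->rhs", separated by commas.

  step 2 ⇒ step 3: ABBDABACACDABD ⇒ DAB·AC·AC·ABB·DAB·AC·DAB·D·DAB·D·ABB·DAB·AC·ABB
    A ↦ DAB
    B ↦ AC
    C ↦ D
    D ↦ ABB

A->DAB, B->AC, C->D, D->ABB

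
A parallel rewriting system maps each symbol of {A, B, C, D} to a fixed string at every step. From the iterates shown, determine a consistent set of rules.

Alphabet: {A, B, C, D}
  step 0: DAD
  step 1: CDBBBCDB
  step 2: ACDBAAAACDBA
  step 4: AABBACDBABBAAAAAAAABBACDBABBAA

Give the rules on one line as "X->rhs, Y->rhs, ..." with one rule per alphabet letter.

A->BB, B->A, C->A, D->CDB

  step 1 ⇒ step 2: CDBBBCDB ⇒ A·CDB·A·A·A·A·CDB·A
    B ↦ A
    C ↦ A
    D ↦ CDB
  step 0 ⇒ step 1: DAD ⇒ CDB·BB·CDB
    A ↦ BB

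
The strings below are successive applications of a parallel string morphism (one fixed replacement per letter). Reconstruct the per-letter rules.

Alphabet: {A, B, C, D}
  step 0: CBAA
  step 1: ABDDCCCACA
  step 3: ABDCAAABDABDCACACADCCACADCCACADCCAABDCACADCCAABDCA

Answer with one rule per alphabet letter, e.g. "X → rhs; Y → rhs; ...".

  step 0 ⇒ step 1: CBAA ⇒ ABD·DCC·CA·CA
    A ↦ CA
    B ↦ DCC
    C ↦ ABD
    D ↦ A  (constrained at step 1)

A->CA, B->DCC, C->ABD, D->A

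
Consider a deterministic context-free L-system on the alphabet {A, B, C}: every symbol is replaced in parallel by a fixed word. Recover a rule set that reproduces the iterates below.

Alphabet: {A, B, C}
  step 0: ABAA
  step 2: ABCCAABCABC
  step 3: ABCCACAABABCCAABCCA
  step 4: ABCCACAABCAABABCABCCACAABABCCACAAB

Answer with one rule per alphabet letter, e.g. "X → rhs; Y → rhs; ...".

A->AB, B->C, C->CA

  step 3 ⇒ step 4: ABCCACAABABCCAABCCA ⇒ AB·C·CA·CA·AB·CA·AB·AB·C·AB·C·CA·CA·AB·AB·C·CA·CA·AB
    A ↦ AB
    B ↦ C
    C ↦ CA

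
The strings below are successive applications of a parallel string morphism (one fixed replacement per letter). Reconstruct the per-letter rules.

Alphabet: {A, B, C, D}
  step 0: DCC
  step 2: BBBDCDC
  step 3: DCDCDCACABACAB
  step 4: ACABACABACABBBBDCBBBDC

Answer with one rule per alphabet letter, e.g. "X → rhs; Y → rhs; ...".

  step 3 ⇒ step 4: DCDCDCACABACAB ⇒ ACA·B·ACA·B·ACA·B·B·B·B·DC·B·B·B·DC
    A ↦ B
    B ↦ DC
    C ↦ B
    D ↦ ACA

A->B, B->DC, C->B, D->ACA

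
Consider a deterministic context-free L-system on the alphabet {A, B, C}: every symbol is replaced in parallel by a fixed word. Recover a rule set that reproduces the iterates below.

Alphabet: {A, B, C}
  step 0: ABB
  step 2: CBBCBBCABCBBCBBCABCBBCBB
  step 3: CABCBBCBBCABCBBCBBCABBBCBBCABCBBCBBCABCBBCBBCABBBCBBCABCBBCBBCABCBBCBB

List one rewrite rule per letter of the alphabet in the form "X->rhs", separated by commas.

  step 2 ⇒ step 3: CBBCBBCABCBBCBBCABCBBCBB ⇒ CAB·CBB·CBB·CAB·CBB·CBB·CAB·BB·CBB·CAB·CBB·CBB·CAB·CBB·CBB·CAB·BB·CBB·CAB·CBB·CBB·CAB·CBB·CBB
    A ↦ BB
    B ↦ CBB
    C ↦ CAB

A->BB, B->CBB, C->CAB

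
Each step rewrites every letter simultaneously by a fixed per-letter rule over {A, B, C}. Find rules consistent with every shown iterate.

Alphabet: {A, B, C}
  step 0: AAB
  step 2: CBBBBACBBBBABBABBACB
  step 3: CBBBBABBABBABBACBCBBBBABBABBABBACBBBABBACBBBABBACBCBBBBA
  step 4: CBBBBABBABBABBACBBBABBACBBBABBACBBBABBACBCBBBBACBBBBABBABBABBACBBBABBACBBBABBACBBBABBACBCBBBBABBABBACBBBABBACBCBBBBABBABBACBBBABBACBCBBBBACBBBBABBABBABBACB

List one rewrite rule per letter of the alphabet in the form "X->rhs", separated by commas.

  step 3 ⇒ step 4: CBBBBABBABBABBACBCBBBBABBABBABBACBBBABBACBBBABBACBCBBBBA ⇒ CBB·BBA·BBA·BBA·BBA·CB·BBA·BBA·CB·BBA·BBA·CB·BBA·BBA·CB·CBB·BBA·CBB·BBA·BBA·BBA·BBA·CB·BBA·BBA·CB·BBA·BBA·CB·BBA·BBA·CB·CBB·BBA·BBA·BBA·CB·BBA·BBA·CB·CBB·BBA·BBA·BBA·CB·BBA·BBA·CB·CBB·BBA·CBB·BBA·BBA·BBA·BBA·CB
    A ↦ CB
    B ↦ BBA
    C ↦ CBB

A->CB, B->BBA, C->CBB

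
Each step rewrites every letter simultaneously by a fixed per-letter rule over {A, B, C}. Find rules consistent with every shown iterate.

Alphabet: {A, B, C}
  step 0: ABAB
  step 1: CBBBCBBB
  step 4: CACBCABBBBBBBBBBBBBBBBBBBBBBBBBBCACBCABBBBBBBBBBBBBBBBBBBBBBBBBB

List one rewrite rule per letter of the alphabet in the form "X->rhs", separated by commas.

A->CB, B->BB, C->CA

  step 0 ⇒ step 1: ABAB ⇒ CB·BB·CB·BB
    A ↦ CB
    B ↦ BB
    C ↦ CA  (constrained at step 1)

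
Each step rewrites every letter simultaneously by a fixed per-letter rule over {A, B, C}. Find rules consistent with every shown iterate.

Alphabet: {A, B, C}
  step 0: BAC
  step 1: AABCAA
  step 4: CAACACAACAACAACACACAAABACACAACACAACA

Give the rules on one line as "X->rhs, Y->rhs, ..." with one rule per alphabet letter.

A->CA, B->AAB, C->A

  step 0 ⇒ step 1: BAC ⇒ AAB·CA·A
    A ↦ CA
    B ↦ AAB
    C ↦ A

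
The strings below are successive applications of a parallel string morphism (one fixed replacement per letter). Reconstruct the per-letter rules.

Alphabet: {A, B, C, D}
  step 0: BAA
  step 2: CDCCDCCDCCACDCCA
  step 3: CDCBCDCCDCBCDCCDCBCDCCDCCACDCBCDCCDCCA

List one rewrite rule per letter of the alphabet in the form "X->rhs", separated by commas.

A->CA, B->CC, C->CDC, D->B

  step 2 ⇒ step 3: CDCCDCCDCCACDCCA ⇒ CDC·B·CDC·CDC·B·CDC·CDC·B·CDC·CDC·CA·CDC·B·CDC·CDC·CA
    A ↦ CA
    C ↦ CDC
    D ↦ B
    B ↦ CC  (constrained at step 0)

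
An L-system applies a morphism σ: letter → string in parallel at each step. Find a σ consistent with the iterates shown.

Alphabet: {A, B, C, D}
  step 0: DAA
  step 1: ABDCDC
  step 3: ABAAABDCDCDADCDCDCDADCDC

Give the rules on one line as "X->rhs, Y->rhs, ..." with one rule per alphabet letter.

A->DC, B->DA, C->AA, D->AB

  step 0 ⇒ step 1: DAA ⇒ AB·DC·DC
    A ↦ DC
    D ↦ AB
    B ↦ DA  (constrained at step 1)
    C ↦ AA  (constrained at step 1)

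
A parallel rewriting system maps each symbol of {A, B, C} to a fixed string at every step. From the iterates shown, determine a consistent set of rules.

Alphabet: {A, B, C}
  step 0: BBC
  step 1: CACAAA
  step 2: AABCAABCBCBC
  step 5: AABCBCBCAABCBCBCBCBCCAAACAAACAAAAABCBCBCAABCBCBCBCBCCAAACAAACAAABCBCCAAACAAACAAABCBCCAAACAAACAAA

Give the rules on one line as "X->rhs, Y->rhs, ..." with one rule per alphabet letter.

  step 1 ⇒ step 2: CACAAA ⇒ AA·BC·AA·BC·BC·BC
    A ↦ BC
    C ↦ AA
  step 0 ⇒ step 1: BBC ⇒ CA·CA·AA
    B ↦ CA

A->BC, B->CA, C->AA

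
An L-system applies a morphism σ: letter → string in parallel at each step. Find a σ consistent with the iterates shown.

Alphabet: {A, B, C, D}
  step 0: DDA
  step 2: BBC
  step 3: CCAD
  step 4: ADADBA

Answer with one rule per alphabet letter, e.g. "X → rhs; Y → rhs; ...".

  step 3 ⇒ step 4: CCAD ⇒ AD·AD·B·A
    A ↦ B
    C ↦ AD
    D ↦ A
  step 2 ⇒ step 3: BBC ⇒ C·C·AD
    B ↦ C

A->B, B->C, C->AD, D->A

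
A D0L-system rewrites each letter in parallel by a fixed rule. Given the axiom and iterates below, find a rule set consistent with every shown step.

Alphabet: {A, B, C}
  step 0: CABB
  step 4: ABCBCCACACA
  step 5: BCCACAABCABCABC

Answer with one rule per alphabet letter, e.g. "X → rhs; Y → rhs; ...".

  step 4 ⇒ step 5: ABCBCCACACA ⇒ BC·C·A·C·A·A·BC·A·BC·A·BC
    A ↦ BC
    B ↦ C
    C ↦ A

A->BC, B->C, C->A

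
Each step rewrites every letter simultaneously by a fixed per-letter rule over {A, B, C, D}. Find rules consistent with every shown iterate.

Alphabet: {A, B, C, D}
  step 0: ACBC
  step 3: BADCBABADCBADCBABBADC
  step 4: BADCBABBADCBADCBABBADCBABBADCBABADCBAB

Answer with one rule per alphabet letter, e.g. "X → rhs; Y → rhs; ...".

A->DC, B->BA, C->B, D->BA

  step 3 ⇒ step 4: BADCBABADCBADCBABBADC ⇒ BA·DC·BA·B·BA·DC·BA·DC·BA·B·BA·DC·BA·B·BA·DC·BA·BA·DC·BA·B
    A ↦ DC
    B ↦ BA
    C ↦ B
    D ↦ BA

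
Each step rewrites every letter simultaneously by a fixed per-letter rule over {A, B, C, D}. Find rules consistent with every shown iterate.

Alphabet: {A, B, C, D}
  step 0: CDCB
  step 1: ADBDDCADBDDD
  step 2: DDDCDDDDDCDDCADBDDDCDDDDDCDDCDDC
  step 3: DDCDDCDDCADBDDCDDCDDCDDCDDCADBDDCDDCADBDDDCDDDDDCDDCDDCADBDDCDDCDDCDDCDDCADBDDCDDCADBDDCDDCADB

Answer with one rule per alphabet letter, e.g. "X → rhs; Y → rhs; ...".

  step 2 ⇒ step 3: DDDCDDDDDCDDCADBDDDCDDDDDCDDCDDC ⇒ DDC·DDC·DDC·ADB·DDC·DDC·DDC·DDC·DDC·ADB·DDC·DDC·ADB·D·DDC·DDD·DDC·DDC·DDC·ADB·DDC·DDC·DDC·DDC·DDC·ADB·DDC·DDC·ADB·DDC·DDC·ADB
    A ↦ D
    B ↦ DDD
    C ↦ ADB
    D ↦ DDC

A->D, B->DDD, C->ADB, D->DDC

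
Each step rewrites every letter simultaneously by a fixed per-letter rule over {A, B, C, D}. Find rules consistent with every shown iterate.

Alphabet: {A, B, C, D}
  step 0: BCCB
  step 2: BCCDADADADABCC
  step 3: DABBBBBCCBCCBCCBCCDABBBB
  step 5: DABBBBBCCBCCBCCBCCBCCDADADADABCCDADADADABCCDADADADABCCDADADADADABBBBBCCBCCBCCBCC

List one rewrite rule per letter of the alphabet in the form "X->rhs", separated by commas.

  step 2 ⇒ step 3: BCCDADADADABCC ⇒ DA·BB·BB·B·CC·B·CC·B·CC·B·CC·DA·BB·BB
    A ↦ CC
    B ↦ DA
    C ↦ BB
    D ↦ B

A->CC, B->DA, C->BB, D->B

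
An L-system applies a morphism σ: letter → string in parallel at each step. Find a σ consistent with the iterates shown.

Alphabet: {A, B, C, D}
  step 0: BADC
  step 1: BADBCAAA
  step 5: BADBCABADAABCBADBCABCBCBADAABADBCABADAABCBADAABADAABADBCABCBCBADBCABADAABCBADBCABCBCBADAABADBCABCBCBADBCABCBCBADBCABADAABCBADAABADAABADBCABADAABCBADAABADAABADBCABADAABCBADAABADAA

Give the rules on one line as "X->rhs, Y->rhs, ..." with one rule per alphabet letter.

A->BC, B->BAD, C->AA, D->A

  step 0 ⇒ step 1: BADC ⇒ BAD·BC·A·AA
    A ↦ BC
    B ↦ BAD
    C ↦ AA
    D ↦ A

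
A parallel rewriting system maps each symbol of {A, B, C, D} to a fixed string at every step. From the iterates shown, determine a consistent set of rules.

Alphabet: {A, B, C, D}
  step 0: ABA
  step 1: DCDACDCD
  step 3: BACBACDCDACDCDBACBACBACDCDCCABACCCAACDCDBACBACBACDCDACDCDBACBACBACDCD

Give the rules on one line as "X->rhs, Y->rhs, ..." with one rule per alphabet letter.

  step 0 ⇒ step 1: ABA ⇒ DCD·AC·DCD
    A ↦ DCD
    B ↦ AC
    C ↦ BAC  (constrained at step 1)
    D ↦ CCA  (constrained at step 1)

A->DCD, B->AC, C->BAC, D->CCA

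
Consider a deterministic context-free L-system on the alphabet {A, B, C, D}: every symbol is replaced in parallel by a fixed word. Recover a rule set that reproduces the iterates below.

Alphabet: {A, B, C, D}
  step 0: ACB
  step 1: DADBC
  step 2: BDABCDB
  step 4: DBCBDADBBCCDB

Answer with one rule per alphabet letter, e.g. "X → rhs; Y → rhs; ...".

A->DA, B->C, C->DB, D->B

  step 1 ⇒ step 2: DADBC ⇒ B·DA·B·C·DB
    A ↦ DA
    B ↦ C
    C ↦ DB
    D ↦ B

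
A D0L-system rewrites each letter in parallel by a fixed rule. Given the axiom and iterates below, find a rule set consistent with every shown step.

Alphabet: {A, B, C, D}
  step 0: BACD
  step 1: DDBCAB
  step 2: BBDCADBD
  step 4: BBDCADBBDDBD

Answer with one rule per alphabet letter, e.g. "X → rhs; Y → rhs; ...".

  step 1 ⇒ step 2: DDBCAB ⇒ B·B·D·CA·DB·D
    A ↦ DB
    B ↦ D
    C ↦ CA
    D ↦ B

A->DB, B->D, C->CA, D->B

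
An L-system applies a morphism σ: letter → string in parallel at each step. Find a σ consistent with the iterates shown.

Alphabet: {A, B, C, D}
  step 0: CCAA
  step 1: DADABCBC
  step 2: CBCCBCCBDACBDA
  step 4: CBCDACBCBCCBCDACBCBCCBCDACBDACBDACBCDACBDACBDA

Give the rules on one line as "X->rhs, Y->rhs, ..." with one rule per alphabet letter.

A->BC, B->CB, C->DA, D->C

  step 1 ⇒ step 2: DADABCBC ⇒ C·BC·C·BC·CB·DA·CB·DA
    A ↦ BC
    B ↦ CB
    C ↦ DA
    D ↦ C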